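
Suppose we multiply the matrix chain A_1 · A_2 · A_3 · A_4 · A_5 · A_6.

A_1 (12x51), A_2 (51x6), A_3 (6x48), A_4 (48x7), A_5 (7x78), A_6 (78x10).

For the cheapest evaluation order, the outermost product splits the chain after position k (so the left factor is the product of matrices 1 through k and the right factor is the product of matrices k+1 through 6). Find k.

Adjacent pairs: A_1A_2 = 12·51·6 = 3672; A_2A_3 = 51·6·48 = 14688; A_3A_4 = 6·48·7 = 2016; A_4A_5 = 48·7·78 = 26208; A_5A_6 = 7·78·10 = 5460.
Length 3: A_1..A_3: k=1: 0+14688+12·51·48=44064; k=2: 3672+0+12·6·48=7128 → min 7128 | A_2..A_4: k=2: 0+2016+51·6·7=4158; k=3: 14688+0+51·48·7=31824 → min 4158 | A_3..A_5: k=3: 0+26208+6·48·78=48672; k=4: 2016+0+6·7·78=5292 → min 5292 | A_4..A_6: k=4: 0+5460+48·7·10=8820; k=5: 26208+0+48·78·10=63648 → min 8820.
Length 4: A_1..A_4: k=1: 0+4158+12·51·7=8442; k=2: 3672+2016+12·6·7=6192; k=3: 7128+0+12·48·7=11160 → min 6192 | A_2..A_5: k=2: 0+5292+51·6·78=29160; k=3: 14688+26208+51·48·78=231840; k=4: 4158+0+51·7·78=32004 → min 29160 | A_3..A_6: k=3: 0+8820+6·48·10=11700; k=4: 2016+5460+6·7·10=7896; k=5: 5292+0+6·78·10=9972 → min 7896.
Length 5: A_1..A_5: k=1: 0+29160+12·51·78=76896; k=2: 3672+5292+12·6·78=14580; k=3: 7128+26208+12·48·78=78264; k=4: 6192+0+12·7·78=12744 → min 12744 | A_2..A_6: k=2: 0+7896+51·6·10=10956; k=3: 14688+8820+51·48·10=47988; k=4: 4158+5460+51·7·10=13188; k=5: 29160+0+51·78·10=68940 → min 10956.
Top-level splits: k=1: (A_1..A_1)·(A_2..A_6) → 0+10956+12·51·10 = 17076; k=2: (A_1..A_2)·(A_3..A_6) → 3672+7896+12·6·10 = 12288; k=3: (A_1..A_3)·(A_4..A_6) → 7128+8820+12·48·10 = 21708; k=4: (A_1..A_4)·(A_5..A_6) → 6192+5460+12·7·10 = 12492; k=5: (A_1..A_5)·(A_6..A_6) → 12744+0+12·78·10 = 22104.
Best split is after A_2, i.e. k = 2.

2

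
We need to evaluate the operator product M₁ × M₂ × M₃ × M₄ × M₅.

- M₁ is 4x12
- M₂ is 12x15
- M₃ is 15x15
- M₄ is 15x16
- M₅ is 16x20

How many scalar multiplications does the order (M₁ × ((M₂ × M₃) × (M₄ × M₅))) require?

12060

(M₂ × M₃): 12×15 by 15×15 → 12×15, cost 12·15·15 = 2700
(M₄ × M₅): 15×16 by 16×20 → 15×20, cost 15·16·20 = 4800
((M₂ × M₃) × (M₄ × M₅)): 12×15 by 15×20 → 12×20, cost 12·15·20 = 3600; cumulative 11100
(M₁ × ((M₂ × M₃) × (M₄ × M₅))): 4×12 by 12×20 → 4×20, cost 4·12·20 = 960; cumulative 12060
Total: 12060 scalar multiplications.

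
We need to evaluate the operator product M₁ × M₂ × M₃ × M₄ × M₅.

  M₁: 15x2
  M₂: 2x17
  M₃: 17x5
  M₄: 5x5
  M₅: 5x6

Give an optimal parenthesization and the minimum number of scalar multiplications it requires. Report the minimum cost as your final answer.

Adjacent pairs: M₁M₂ = 15·2·17 = 510; M₂M₃ = 2·17·5 = 170; M₃M₄ = 17·5·5 = 425; M₄M₅ = 5·5·6 = 150.
Length 3: M₁..M₃: k=1: 0+170+15·2·5=320; k=2: 510+0+15·17·5=1785 → min 320 | M₂..M₄: k=2: 0+425+2·17·5=595; k=3: 170+0+2·5·5=220 → min 220 | M₃..M₅: k=3: 0+150+17·5·6=660; k=4: 425+0+17·5·6=935 → min 660.
Length 4: M₁..M₄: k=1: 0+220+15·2·5=370; k=2: 510+425+15·17·5=2210; k=3: 320+0+15·5·5=695 → min 370 | M₂..M₅: k=2: 0+660+2·17·6=864; k=3: 170+150+2·5·6=380; k=4: 220+0+2·5·6=280 → min 280.
Length 5: M₁..M₅: k=1: 0+280+15·2·6=460; k=2: 510+660+15·17·6=2700; k=3: 320+150+15·5·6=920; k=4: 370+0+15·5·6=820 → min 460.
Optimal parenthesization: (M₁ × (((M₂ × M₃) × M₄) × M₅)) with cost 460.

460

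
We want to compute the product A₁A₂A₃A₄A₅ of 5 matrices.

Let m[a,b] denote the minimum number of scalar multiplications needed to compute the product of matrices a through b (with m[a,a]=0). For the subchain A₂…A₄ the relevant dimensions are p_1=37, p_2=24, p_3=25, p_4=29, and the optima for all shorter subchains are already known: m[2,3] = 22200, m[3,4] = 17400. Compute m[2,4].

43152

m[2,4] = min over k∈[2,3] of m[2,k]+m[k+1,4]+p_{1}·p_k·p_{4}.
k=2: 0 + 17400 + 37·24·29 = 43152; k=3: 22200 + 0 + 37·25·29 = 49025.
Minimum: 43152 at k=2.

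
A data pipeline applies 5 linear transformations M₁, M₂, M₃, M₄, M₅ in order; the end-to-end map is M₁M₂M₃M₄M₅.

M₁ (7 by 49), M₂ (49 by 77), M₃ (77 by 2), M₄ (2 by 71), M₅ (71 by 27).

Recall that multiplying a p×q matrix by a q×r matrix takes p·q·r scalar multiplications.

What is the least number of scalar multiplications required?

12444

Adjacent pairs: M₁M₂ = 7·49·77 = 26411; M₂M₃ = 49·77·2 = 7546; M₃M₄ = 77·2·71 = 10934; M₄M₅ = 2·71·27 = 3834.
Length 3: M₁..M₃: k=1: 0+7546+7·49·2=8232; k=2: 26411+0+7·77·2=27489 → min 8232 | M₂..M₄: k=2: 0+10934+49·77·71=278817; k=3: 7546+0+49·2·71=14504 → min 14504 | M₃..M₅: k=3: 0+3834+77·2·27=7992; k=4: 10934+0+77·71·27=158543 → min 7992.
Length 4: M₁..M₄: k=1: 0+14504+7·49·71=38857; k=2: 26411+10934+7·77·71=75614; k=3: 8232+0+7·2·71=9226 → min 9226 | M₂..M₅: k=2: 0+7992+49·77·27=109863; k=3: 7546+3834+49·2·27=14026; k=4: 14504+0+49·71·27=108437 → min 14026.
Length 5: M₁..M₅: k=1: 0+14026+7·49·27=23287; k=2: 26411+7992+7·77·27=48956; k=3: 8232+3834+7·2·27=12444; k=4: 9226+0+7·71·27=22645 → min 12444.
Optimal order: ((M₁(M₂M₃))(M₄M₅)) with cost 12444.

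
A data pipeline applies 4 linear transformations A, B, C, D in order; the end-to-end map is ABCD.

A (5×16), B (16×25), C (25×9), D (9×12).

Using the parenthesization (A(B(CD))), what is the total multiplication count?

8460

(CD): 25×9 by 9×12 → 25×12, cost 25·9·12 = 2700
(B(CD)): 16×25 by 25×12 → 16×12, cost 16·25·12 = 4800; cumulative 7500
(A(B(CD))): 5×16 by 16×12 → 5×12, cost 5·16·12 = 960; cumulative 8460
Total: 8460 scalar multiplications.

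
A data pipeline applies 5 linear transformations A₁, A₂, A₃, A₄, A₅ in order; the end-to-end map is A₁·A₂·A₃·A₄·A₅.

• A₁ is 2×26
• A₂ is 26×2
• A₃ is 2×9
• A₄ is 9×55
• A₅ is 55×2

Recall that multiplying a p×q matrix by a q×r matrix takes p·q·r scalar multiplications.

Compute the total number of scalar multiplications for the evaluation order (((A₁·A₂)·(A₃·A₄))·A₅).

1534

(A₁·A₂): 2×26 by 26×2 → 2×2, cost 2·26·2 = 104
(A₃·A₄): 2×9 by 9×55 → 2×55, cost 2·9·55 = 990
((A₁·A₂)·(A₃·A₄)): 2×2 by 2×55 → 2×55, cost 2·2·55 = 220; cumulative 1314
(((A₁·A₂)·(A₃·A₄))·A₅): 2×55 by 55×2 → 2×2, cost 2·55·2 = 220; cumulative 1534
Total: 1534 scalar multiplications.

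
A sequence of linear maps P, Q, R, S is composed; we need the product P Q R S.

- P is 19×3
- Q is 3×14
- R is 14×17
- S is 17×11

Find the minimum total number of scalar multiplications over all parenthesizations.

Adjacent pairs: PQ = 19·3·14 = 798; QR = 3·14·17 = 714; RS = 14·17·11 = 2618.
Length 3: P..R: k=1: 0+714+19·3·17=1683; k=2: 798+0+19·14·17=5320 → min 1683 | Q..S: k=2: 0+2618+3·14·11=3080; k=3: 714+0+3·17·11=1275 → min 1275.
Length 4: P..S: k=1: 0+1275+19·3·11=1902; k=2: 798+2618+19·14·11=6342; k=3: 1683+0+19·17·11=5236 → min 1902.
Optimal order: (P ((Q R) S)) with cost 1902.

1902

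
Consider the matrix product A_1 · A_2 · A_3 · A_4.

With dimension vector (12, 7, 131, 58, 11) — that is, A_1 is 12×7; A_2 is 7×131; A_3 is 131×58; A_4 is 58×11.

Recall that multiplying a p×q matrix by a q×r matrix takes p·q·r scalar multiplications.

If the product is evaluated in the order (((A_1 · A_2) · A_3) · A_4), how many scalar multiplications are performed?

(A_1 · A_2): 12×7 by 7×131 → 12×131, cost 12·7·131 = 11004
((A_1 · A_2) · A_3): 12×131 by 131×58 → 12×58, cost 12·131·58 = 91176; cumulative 102180
(((A_1 · A_2) · A_3) · A_4): 12×58 by 58×11 → 12×11, cost 12·58·11 = 7656; cumulative 109836
Total: 109836 scalar multiplications.

109836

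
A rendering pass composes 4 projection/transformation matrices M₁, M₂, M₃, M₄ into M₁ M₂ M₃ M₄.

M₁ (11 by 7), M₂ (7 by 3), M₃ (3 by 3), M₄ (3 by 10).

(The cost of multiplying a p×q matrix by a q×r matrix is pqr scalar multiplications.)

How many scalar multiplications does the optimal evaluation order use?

624

Adjacent pairs: M₁M₂ = 11·7·3 = 231; M₂M₃ = 7·3·3 = 63; M₃M₄ = 3·3·10 = 90.
Length 3: M₁..M₃: k=1: 0+63+11·7·3=294; k=2: 231+0+11·3·3=330 → min 294 | M₂..M₄: k=2: 0+90+7·3·10=300; k=3: 63+0+7·3·10=273 → min 273.
Length 4: M₁..M₄: k=1: 0+273+11·7·10=1043; k=2: 231+90+11·3·10=651; k=3: 294+0+11·3·10=624 → min 624.
Optimal order: ((M₁ (M₂ M₃)) M₄) with cost 624.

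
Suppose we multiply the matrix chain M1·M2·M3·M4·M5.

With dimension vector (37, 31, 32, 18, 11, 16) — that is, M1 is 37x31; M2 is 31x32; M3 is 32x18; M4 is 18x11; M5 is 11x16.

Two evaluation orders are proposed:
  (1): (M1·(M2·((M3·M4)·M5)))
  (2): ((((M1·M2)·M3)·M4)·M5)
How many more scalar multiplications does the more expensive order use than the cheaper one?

Order (1) = (M1·(M2·((M3·M4)·M5))): (M3·M4): 32×18 by 18×11 → 32×11, cost 32·18·11 = 6336; ((M3·M4)·M5): 32×11 by 11×16 → 32×16, cost 32·11·16 = 5632; cumulative 11968; (M2·((M3·M4)·M5)): 31×32 by 32×16 → 31×16, cost 31·32·16 = 15872; cumulative 27840; (M1·(M2·((M3·M4)·M5))): 37×31 by 31×16 → 37×16, cost 37·31·16 = 18352; cumulative 46192. Total 46192.
Order (2) = ((((M1·M2)·M3)·M4)·M5): (M1·M2): 37×31 by 31×32 → 37×32, cost 37·31·32 = 36704; ((M1·M2)·M3): 37×32 by 32×18 → 37×18, cost 37·32·18 = 21312; cumulative 58016; (((M1·M2)·M3)·M4): 37×18 by 18×11 → 37×11, cost 37·18·11 = 7326; cumulative 65342; ((((M1·M2)·M3)·M4)·M5): 37×11 by 11×16 → 37×16, cost 37·11·16 = 6512; cumulative 71854. Total 71854.
Difference: |46192 − 71854| = 25662.

25662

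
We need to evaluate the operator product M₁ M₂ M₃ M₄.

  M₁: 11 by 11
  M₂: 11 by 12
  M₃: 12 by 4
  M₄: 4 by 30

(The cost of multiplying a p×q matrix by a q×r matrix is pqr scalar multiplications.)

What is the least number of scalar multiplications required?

Adjacent pairs: M₁M₂ = 11·11·12 = 1452; M₂M₃ = 11·12·4 = 528; M₃M₄ = 12·4·30 = 1440.
Length 3: M₁..M₃: k=1: 0+528+11·11·4=1012; k=2: 1452+0+11·12·4=1980 → min 1012 | M₂..M₄: k=2: 0+1440+11·12·30=5400; k=3: 528+0+11·4·30=1848 → min 1848.
Length 4: M₁..M₄: k=1: 0+1848+11·11·30=5478; k=2: 1452+1440+11·12·30=6852; k=3: 1012+0+11·4·30=2332 → min 2332.
Optimal order: ((M₁ (M₂ M₃)) M₄) with cost 2332.

2332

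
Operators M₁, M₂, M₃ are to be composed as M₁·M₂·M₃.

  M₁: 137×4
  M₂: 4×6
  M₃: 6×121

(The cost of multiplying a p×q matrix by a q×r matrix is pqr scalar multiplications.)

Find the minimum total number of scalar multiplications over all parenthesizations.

69212

Order (M₁·(M₂·M₃)): (M₂·M₃): 4×6 by 6×121 → 4×121, cost 4·6·121 = 2904; (M₁·(M₂·M₃)): 137×4 by 4×121 → 137×121, cost 137·4·121 = 66308; cumulative 69212. Total 69212.
Order ((M₁·M₂)·M₃): (M₁·M₂): 137×4 by 4×6 → 137×6, cost 137·4·6 = 3288; ((M₁·M₂)·M₃): 137×6 by 6×121 → 137×121, cost 137·6·121 = 99462; cumulative 102750. Total 102750.
Minimum: 69212.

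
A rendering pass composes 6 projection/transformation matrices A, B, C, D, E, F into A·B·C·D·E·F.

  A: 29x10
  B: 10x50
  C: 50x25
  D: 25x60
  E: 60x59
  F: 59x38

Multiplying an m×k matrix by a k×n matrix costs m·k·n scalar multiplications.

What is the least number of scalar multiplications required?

96340

Adjacent pairs: AB = 29·10·50 = 14500; BC = 10·50·25 = 12500; CD = 50·25·60 = 75000; DE = 25·60·59 = 88500; EF = 60·59·38 = 134520.
Length 3: A..C: k=1: 0+12500+29·10·25=19750; k=2: 14500+0+29·50·25=50750 → min 19750 | B..D: k=2: 0+75000+10·50·60=105000; k=3: 12500+0+10·25·60=27500 → min 27500 | C..E: k=3: 0+88500+50·25·59=162250; k=4: 75000+0+50·60·59=252000 → min 162250 | D..F: k=4: 0+134520+25·60·38=191520; k=5: 88500+0+25·59·38=144550 → min 144550.
Length 4: A..D: k=1: 0+27500+29·10·60=44900; k=2: 14500+75000+29·50·60=176500; k=3: 19750+0+29·25·60=63250 → min 44900 | B..E: k=2: 0+162250+10·50·59=191750; k=3: 12500+88500+10·25·59=115750; k=4: 27500+0+10·60·59=62900 → min 62900 | C..F: k=3: 0+144550+50·25·38=192050; k=4: 75000+134520+50·60·38=323520; k=5: 162250+0+50·59·38=274350 → min 192050.
Length 5: A..E: k=1: 0+62900+29·10·59=80010; k=2: 14500+162250+29·50·59=262300; k=3: 19750+88500+29·25·59=151025; k=4: 44900+0+29·60·59=147560 → min 80010 | B..F: k=2: 0+192050+10·50·38=211050; k=3: 12500+144550+10·25·38=166550; k=4: 27500+134520+10·60·38=184820; k=5: 62900+0+10·59·38=85320 → min 85320.
Length 6: A..F: k=1: 0+85320+29·10·38=96340; k=2: 14500+192050+29·50·38=261650; k=3: 19750+144550+29·25·38=191850; k=4: 44900+134520+29·60·38=245540; k=5: 80010+0+29·59·38=145028 → min 96340.
Optimal order: (A·((((B·C)·D)·E)·F)) with cost 96340.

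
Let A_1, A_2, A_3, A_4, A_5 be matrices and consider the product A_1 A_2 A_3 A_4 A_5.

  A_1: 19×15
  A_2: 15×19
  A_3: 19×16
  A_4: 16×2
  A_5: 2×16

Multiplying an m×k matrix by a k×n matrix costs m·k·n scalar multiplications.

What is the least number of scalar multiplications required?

2356

Adjacent pairs: A_1A_2 = 19·15·19 = 5415; A_2A_3 = 15·19·16 = 4560; A_3A_4 = 19·16·2 = 608; A_4A_5 = 16·2·16 = 512.
Length 3: A_1..A_3: k=1: 0+4560+19·15·16=9120; k=2: 5415+0+19·19·16=11191 → min 9120 | A_2..A_4: k=2: 0+608+15·19·2=1178; k=3: 4560+0+15·16·2=5040 → min 1178 | A_3..A_5: k=3: 0+512+19·16·16=5376; k=4: 608+0+19·2·16=1216 → min 1216.
Length 4: A_1..A_4: k=1: 0+1178+19·15·2=1748; k=2: 5415+608+19·19·2=6745; k=3: 9120+0+19·16·2=9728 → min 1748 | A_2..A_5: k=2: 0+1216+15·19·16=5776; k=3: 4560+512+15·16·16=8912; k=4: 1178+0+15·2·16=1658 → min 1658.
Length 5: A_1..A_5: k=1: 0+1658+19·15·16=6218; k=2: 5415+1216+19·19·16=12407; k=3: 9120+512+19·16·16=14496; k=4: 1748+0+19·2·16=2356 → min 2356.
Optimal order: ((A_1 (A_2 (A_3 A_4))) A_5) with cost 2356.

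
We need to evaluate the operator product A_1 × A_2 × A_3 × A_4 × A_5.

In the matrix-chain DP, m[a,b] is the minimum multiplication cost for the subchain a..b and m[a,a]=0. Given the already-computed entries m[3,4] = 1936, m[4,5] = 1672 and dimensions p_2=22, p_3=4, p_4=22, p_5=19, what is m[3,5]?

3344

m[3,5] = min over k∈[3,4] of m[3,k]+m[k+1,5]+p_{2}·p_k·p_{5}.
k=3: 0 + 1672 + 22·4·19 = 3344; k=4: 1936 + 0 + 22·22·19 = 11132.
Minimum: 3344 at k=3.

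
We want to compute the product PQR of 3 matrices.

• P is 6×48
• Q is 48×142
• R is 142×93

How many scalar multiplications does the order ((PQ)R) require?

120132

(PQ): 6×48 by 48×142 → 6×142, cost 6·48·142 = 40896
((PQ)R): 6×142 by 142×93 → 6×93, cost 6·142·93 = 79236; cumulative 120132
Total: 120132 scalar multiplications.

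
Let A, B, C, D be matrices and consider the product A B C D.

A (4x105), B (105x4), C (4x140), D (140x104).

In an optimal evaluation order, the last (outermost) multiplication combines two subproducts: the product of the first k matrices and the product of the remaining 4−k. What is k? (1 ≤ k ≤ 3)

2

Adjacent pairs: AB = 4·105·4 = 1680; BC = 105·4·140 = 58800; CD = 4·140·104 = 58240.
Length 3: A..C: k=1: 0+58800+4·105·140=117600; k=2: 1680+0+4·4·140=3920 → min 3920 | B..D: k=2: 0+58240+105·4·104=101920; k=3: 58800+0+105·140·104=1587600 → min 101920.
Top-level splits: k=1: (A..A)·(B..D) → 0+101920+4·105·104 = 145600; k=2: (A..B)·(C..D) → 1680+58240+4·4·104 = 61584; k=3: (A..C)·(D..D) → 3920+0+4·140·104 = 62160.
Best split is after B, i.e. k = 2.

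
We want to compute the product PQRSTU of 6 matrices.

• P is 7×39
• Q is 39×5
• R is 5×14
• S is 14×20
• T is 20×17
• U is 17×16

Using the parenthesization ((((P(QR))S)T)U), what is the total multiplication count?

12796

(QR): 39×5 by 5×14 → 39×14, cost 39·5·14 = 2730
(P(QR)): 7×39 by 39×14 → 7×14, cost 7·39·14 = 3822; cumulative 6552
((P(QR))S): 7×14 by 14×20 → 7×20, cost 7·14·20 = 1960; cumulative 8512
(((P(QR))S)T): 7×20 by 20×17 → 7×17, cost 7·20·17 = 2380; cumulative 10892
((((P(QR))S)T)U): 7×17 by 17×16 → 7×16, cost 7·17·16 = 1904; cumulative 12796
Total: 12796 scalar multiplications.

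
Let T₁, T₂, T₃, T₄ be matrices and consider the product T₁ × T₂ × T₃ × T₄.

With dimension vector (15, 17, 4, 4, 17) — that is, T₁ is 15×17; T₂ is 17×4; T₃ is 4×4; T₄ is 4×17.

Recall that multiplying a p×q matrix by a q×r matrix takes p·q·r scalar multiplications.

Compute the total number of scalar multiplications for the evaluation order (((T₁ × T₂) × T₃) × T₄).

(T₁ × T₂): 15×17 by 17×4 → 15×4, cost 15·17·4 = 1020
((T₁ × T₂) × T₃): 15×4 by 4×4 → 15×4, cost 15·4·4 = 240; cumulative 1260
(((T₁ × T₂) × T₃) × T₄): 15×4 by 4×17 → 15×17, cost 15·4·17 = 1020; cumulative 2280
Total: 2280 scalar multiplications.

2280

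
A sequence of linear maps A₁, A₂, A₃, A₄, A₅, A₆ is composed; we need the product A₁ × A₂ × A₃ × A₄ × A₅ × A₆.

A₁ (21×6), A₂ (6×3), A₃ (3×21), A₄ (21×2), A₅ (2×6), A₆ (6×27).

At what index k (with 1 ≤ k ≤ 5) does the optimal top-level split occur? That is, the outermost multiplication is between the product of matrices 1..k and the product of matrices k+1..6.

4

Adjacent pairs: A₁A₂ = 21·6·3 = 378; A₂A₃ = 6·3·21 = 378; A₃A₄ = 3·21·2 = 126; A₄A₅ = 21·2·6 = 252; A₅A₆ = 2·6·27 = 324.
Length 3: A₁..A₃: k=1: 0+378+21·6·21=3024; k=2: 378+0+21·3·21=1701 → min 1701 | A₂..A₄: k=2: 0+126+6·3·2=162; k=3: 378+0+6·21·2=630 → min 162 | A₃..A₅: k=3: 0+252+3·21·6=630; k=4: 126+0+3·2·6=162 → min 162 | A₄..A₆: k=4: 0+324+21·2·27=1458; k=5: 252+0+21·6·27=3654 → min 1458.
Length 4: A₁..A₄: k=1: 0+162+21·6·2=414; k=2: 378+126+21·3·2=630; k=3: 1701+0+21·21·2=2583 → min 414 | A₂..A₅: k=2: 0+162+6·3·6=270; k=3: 378+252+6·21·6=1386; k=4: 162+0+6·2·6=234 → min 234 | A₃..A₆: k=3: 0+1458+3·21·27=3159; k=4: 126+324+3·2·27=612; k=5: 162+0+3·6·27=648 → min 612.
Length 5: A₁..A₅: k=1: 0+234+21·6·6=990; k=2: 378+162+21·3·6=918; k=3: 1701+252+21·21·6=4599; k=4: 414+0+21·2·6=666 → min 666 | A₂..A₆: k=2: 0+612+6·3·27=1098; k=3: 378+1458+6·21·27=5238; k=4: 162+324+6·2·27=810; k=5: 234+0+6·6·27=1206 → min 810.
Top-level splits: k=1: (A₁..A₁)·(A₂..A₆) → 0+810+21·6·27 = 4212; k=2: (A₁..A₂)·(A₃..A₆) → 378+612+21·3·27 = 2691; k=3: (A₁..A₃)·(A₄..A₆) → 1701+1458+21·21·27 = 15066; k=4: (A₁..A₄)·(A₅..A₆) → 414+324+21·2·27 = 1872; k=5: (A₁..A₅)·(A₆..A₆) → 666+0+21·6·27 = 4068.
Best split is after A₄, i.e. k = 4.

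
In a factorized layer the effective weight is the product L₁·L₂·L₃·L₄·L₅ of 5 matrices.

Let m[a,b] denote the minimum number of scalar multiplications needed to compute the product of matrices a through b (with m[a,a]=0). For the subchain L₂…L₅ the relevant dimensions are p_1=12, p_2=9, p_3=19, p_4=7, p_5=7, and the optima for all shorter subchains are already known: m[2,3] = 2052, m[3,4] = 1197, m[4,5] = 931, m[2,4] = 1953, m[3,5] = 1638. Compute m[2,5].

m[2,5] = min over k∈[2,4] of m[2,k]+m[k+1,5]+p_{1}·p_k·p_{5}.
k=2: 0 + 1638 + 12·9·7 = 2394; k=3: 2052 + 931 + 12·19·7 = 4579; k=4: 1953 + 0 + 12·7·7 = 2541.
Minimum: 2394 at k=2.

2394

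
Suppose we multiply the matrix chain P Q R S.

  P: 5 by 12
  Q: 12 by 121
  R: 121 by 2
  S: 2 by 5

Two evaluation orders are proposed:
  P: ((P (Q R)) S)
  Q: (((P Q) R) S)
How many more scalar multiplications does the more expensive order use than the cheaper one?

Order P = ((P (Q R)) S): (Q R): 12×121 by 121×2 → 12×2, cost 12·121·2 = 2904; (P (Q R)): 5×12 by 12×2 → 5×2, cost 5·12·2 = 120; cumulative 3024; ((P (Q R)) S): 5×2 by 2×5 → 5×5, cost 5·2·5 = 50; cumulative 3074. Total 3074.
Order Q = (((P Q) R) S): (P Q): 5×12 by 12×121 → 5×121, cost 5·12·121 = 7260; ((P Q) R): 5×121 by 121×2 → 5×2, cost 5·121·2 = 1210; cumulative 8470; (((P Q) R) S): 5×2 by 2×5 → 5×5, cost 5·2·5 = 50; cumulative 8520. Total 8520.
Difference: |3074 − 8520| = 5446.

5446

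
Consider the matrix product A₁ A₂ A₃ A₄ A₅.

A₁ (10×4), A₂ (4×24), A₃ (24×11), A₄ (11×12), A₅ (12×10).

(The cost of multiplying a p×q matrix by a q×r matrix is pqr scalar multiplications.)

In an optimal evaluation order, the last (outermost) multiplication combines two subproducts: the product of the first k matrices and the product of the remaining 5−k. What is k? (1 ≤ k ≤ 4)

1

Adjacent pairs: A₁A₂ = 10·4·24 = 960; A₂A₃ = 4·24·11 = 1056; A₃A₄ = 24·11·12 = 3168; A₄A₅ = 11·12·10 = 1320.
Length 3: A₁..A₃: k=1: 0+1056+10·4·11=1496; k=2: 960+0+10·24·11=3600 → min 1496 | A₂..A₄: k=2: 0+3168+4·24·12=4320; k=3: 1056+0+4·11·12=1584 → min 1584 | A₃..A₅: k=3: 0+1320+24·11·10=3960; k=4: 3168+0+24·12·10=6048 → min 3960.
Length 4: A₁..A₄: k=1: 0+1584+10·4·12=2064; k=2: 960+3168+10·24·12=7008; k=3: 1496+0+10·11·12=2816 → min 2064 | A₂..A₅: k=2: 0+3960+4·24·10=4920; k=3: 1056+1320+4·11·10=2816; k=4: 1584+0+4·12·10=2064 → min 2064.
Top-level splits: k=1: (A₁..A₁)·(A₂..A₅) → 0+2064+10·4·10 = 2464; k=2: (A₁..A₂)·(A₃..A₅) → 960+3960+10·24·10 = 7320; k=3: (A₁..A₃)·(A₄..A₅) → 1496+1320+10·11·10 = 3916; k=4: (A₁..A₄)·(A₅..A₅) → 2064+0+10·12·10 = 3264.
Best split is after A₁, i.e. k = 1.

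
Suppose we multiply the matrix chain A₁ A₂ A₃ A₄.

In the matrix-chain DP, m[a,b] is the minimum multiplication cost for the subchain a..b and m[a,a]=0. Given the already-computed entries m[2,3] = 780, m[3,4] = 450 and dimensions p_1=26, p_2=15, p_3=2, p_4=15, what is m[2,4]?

1560

m[2,4] = min over k∈[2,3] of m[2,k]+m[k+1,4]+p_{1}·p_k·p_{4}.
k=2: 0 + 450 + 26·15·15 = 6300; k=3: 780 + 0 + 26·2·15 = 1560.
Minimum: 1560 at k=3.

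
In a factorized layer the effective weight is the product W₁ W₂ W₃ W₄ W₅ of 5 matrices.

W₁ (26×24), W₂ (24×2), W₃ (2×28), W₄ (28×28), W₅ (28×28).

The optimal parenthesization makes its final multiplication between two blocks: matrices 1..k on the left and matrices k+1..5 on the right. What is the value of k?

Adjacent pairs: W₁W₂ = 26·24·2 = 1248; W₂W₃ = 24·2·28 = 1344; W₃W₄ = 2·28·28 = 1568; W₄W₅ = 28·28·28 = 21952.
Length 3: W₁..W₃: k=1: 0+1344+26·24·28=18816; k=2: 1248+0+26·2·28=2704 → min 2704 | W₂..W₄: k=2: 0+1568+24·2·28=2912; k=3: 1344+0+24·28·28=20160 → min 2912 | W₃..W₅: k=3: 0+21952+2·28·28=23520; k=4: 1568+0+2·28·28=3136 → min 3136.
Length 4: W₁..W₄: k=1: 0+2912+26·24·28=20384; k=2: 1248+1568+26·2·28=4272; k=3: 2704+0+26·28·28=23088 → min 4272 | W₂..W₅: k=2: 0+3136+24·2·28=4480; k=3: 1344+21952+24·28·28=42112; k=4: 2912+0+24·28·28=21728 → min 4480.
Top-level splits: k=1: (W₁..W₁)·(W₂..W₅) → 0+4480+26·24·28 = 21952; k=2: (W₁..W₂)·(W₃..W₅) → 1248+3136+26·2·28 = 5840; k=3: (W₁..W₃)·(W₄..W₅) → 2704+21952+26·28·28 = 45040; k=4: (W₁..W₄)·(W₅..W₅) → 4272+0+26·28·28 = 24656.
Best split is after W₂, i.e. k = 2.

2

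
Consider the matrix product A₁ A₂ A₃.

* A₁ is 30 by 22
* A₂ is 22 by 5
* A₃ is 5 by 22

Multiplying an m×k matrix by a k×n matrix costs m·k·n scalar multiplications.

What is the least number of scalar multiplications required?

Order (A₁ (A₂ A₃)): (A₂ A₃): 22×5 by 5×22 → 22×22, cost 22·5·22 = 2420; (A₁ (A₂ A₃)): 30×22 by 22×22 → 30×22, cost 30·22·22 = 14520; cumulative 16940. Total 16940.
Order ((A₁ A₂) A₃): (A₁ A₂): 30×22 by 22×5 → 30×5, cost 30·22·5 = 3300; ((A₁ A₂) A₃): 30×5 by 5×22 → 30×22, cost 30·5·22 = 3300; cumulative 6600. Total 6600.
Minimum: 6600.

6600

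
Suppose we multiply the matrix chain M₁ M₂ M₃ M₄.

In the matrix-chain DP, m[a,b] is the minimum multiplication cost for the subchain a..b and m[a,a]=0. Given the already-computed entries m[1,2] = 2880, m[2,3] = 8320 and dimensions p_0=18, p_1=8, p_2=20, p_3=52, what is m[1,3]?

15808

m[1,3] = min over k∈[1,2] of m[1,k]+m[k+1,3]+p_{0}·p_k·p_{3}.
k=1: 0 + 8320 + 18·8·52 = 15808; k=2: 2880 + 0 + 18·20·52 = 21600.
Minimum: 15808 at k=1.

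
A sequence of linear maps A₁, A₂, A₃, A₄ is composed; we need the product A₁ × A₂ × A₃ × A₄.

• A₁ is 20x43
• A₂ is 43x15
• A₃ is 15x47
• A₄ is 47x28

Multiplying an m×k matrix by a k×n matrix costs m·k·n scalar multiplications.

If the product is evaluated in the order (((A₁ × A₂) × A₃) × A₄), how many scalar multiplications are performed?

(A₁ × A₂): 20×43 by 43×15 → 20×15, cost 20·43·15 = 12900
((A₁ × A₂) × A₃): 20×15 by 15×47 → 20×47, cost 20·15·47 = 14100; cumulative 27000
(((A₁ × A₂) × A₃) × A₄): 20×47 by 47×28 → 20×28, cost 20·47·28 = 26320; cumulative 53320
Total: 53320 scalar multiplications.

53320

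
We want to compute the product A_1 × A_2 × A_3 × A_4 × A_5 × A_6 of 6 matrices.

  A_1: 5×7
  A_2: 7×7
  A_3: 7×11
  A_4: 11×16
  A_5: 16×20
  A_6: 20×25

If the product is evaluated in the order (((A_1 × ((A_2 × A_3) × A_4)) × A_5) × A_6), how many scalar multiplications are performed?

6431

(A_2 × A_3): 7×7 by 7×11 → 7×11, cost 7·7·11 = 539
((A_2 × A_3) × A_4): 7×11 by 11×16 → 7×16, cost 7·11·16 = 1232; cumulative 1771
(A_1 × ((A_2 × A_3) × A_4)): 5×7 by 7×16 → 5×16, cost 5·7·16 = 560; cumulative 2331
((A_1 × ((A_2 × A_3) × A_4)) × A_5): 5×16 by 16×20 → 5×20, cost 5·16·20 = 1600; cumulative 3931
(((A_1 × ((A_2 × A_3) × A_4)) × A_5) × A_6): 5×20 by 20×25 → 5×25, cost 5·20·25 = 2500; cumulative 6431
Total: 6431 scalar multiplications.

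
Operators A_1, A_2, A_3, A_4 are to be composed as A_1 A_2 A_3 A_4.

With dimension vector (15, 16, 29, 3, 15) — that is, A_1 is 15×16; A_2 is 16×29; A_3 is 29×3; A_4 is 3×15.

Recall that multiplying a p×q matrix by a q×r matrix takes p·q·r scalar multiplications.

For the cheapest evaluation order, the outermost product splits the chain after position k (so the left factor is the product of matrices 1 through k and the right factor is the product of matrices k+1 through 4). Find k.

3

Adjacent pairs: A_1A_2 = 15·16·29 = 6960; A_2A_3 = 16·29·3 = 1392; A_3A_4 = 29·3·15 = 1305.
Length 3: A_1..A_3: k=1: 0+1392+15·16·3=2112; k=2: 6960+0+15·29·3=8265 → min 2112 | A_2..A_4: k=2: 0+1305+16·29·15=8265; k=3: 1392+0+16·3·15=2112 → min 2112.
Top-level splits: k=1: (A_1..A_1)·(A_2..A_4) → 0+2112+15·16·15 = 5712; k=2: (A_1..A_2)·(A_3..A_4) → 6960+1305+15·29·15 = 14790; k=3: (A_1..A_3)·(A_4..A_4) → 2112+0+15·3·15 = 2787.
Best split is after A_3, i.e. k = 3.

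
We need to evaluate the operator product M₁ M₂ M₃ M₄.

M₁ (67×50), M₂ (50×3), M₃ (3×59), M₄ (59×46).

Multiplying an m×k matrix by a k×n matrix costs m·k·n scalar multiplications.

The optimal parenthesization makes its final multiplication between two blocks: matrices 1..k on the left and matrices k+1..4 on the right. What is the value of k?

2

Adjacent pairs: M₁M₂ = 67·50·3 = 10050; M₂M₃ = 50·3·59 = 8850; M₃M₄ = 3·59·46 = 8142.
Length 3: M₁..M₃: k=1: 0+8850+67·50·59=206500; k=2: 10050+0+67·3·59=21909 → min 21909 | M₂..M₄: k=2: 0+8142+50·3·46=15042; k=3: 8850+0+50·59·46=144550 → min 15042.
Top-level splits: k=1: (M₁..M₁)·(M₂..M₄) → 0+15042+67·50·46 = 169142; k=2: (M₁..M₂)·(M₃..M₄) → 10050+8142+67·3·46 = 27438; k=3: (M₁..M₃)·(M₄..M₄) → 21909+0+67·59·46 = 203747.
Best split is after M₂, i.e. k = 2.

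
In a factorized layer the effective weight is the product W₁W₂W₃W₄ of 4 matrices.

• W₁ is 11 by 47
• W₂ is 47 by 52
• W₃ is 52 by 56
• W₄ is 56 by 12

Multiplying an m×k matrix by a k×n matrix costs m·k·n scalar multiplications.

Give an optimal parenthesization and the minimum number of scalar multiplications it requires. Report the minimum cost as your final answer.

Adjacent pairs: W₁W₂ = 11·47·52 = 26884; W₂W₃ = 47·52·56 = 136864; W₃W₄ = 52·56·12 = 34944.
Length 3: W₁..W₃: k=1: 0+136864+11·47·56=165816; k=2: 26884+0+11·52·56=58916 → min 58916 | W₂..W₄: k=2: 0+34944+47·52·12=64272; k=3: 136864+0+47·56·12=168448 → min 64272.
Length 4: W₁..W₄: k=1: 0+64272+11·47·12=70476; k=2: 26884+34944+11·52·12=68692; k=3: 58916+0+11·56·12=66308 → min 66308.
Optimal parenthesization: (((W₁W₂)W₃)W₄) with cost 66308.

66308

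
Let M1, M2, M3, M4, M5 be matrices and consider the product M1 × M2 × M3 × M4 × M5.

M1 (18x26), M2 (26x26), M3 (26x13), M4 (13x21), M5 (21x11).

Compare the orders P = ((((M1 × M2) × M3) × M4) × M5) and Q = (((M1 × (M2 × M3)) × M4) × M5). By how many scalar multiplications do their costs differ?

Order P = ((((M1 × M2) × M3) × M4) × M5): (M1 × M2): 18×26 by 26×26 → 18×26, cost 18·26·26 = 12168; ((M1 × M2) × M3): 18×26 by 26×13 → 18×13, cost 18·26·13 = 6084; cumulative 18252; (((M1 × M2) × M3) × M4): 18×13 by 13×21 → 18×21, cost 18·13·21 = 4914; cumulative 23166; ((((M1 × M2) × M3) × M4) × M5): 18×21 by 21×11 → 18×11, cost 18·21·11 = 4158; cumulative 27324. Total 27324.
Order Q = (((M1 × (M2 × M3)) × M4) × M5): (M2 × M3): 26×26 by 26×13 → 26×13, cost 26·26·13 = 8788; (M1 × (M2 × M3)): 18×26 by 26×13 → 18×13, cost 18·26·13 = 6084; cumulative 14872; ((M1 × (M2 × M3)) × M4): 18×13 by 13×21 → 18×21, cost 18·13·21 = 4914; cumulative 19786; (((M1 × (M2 × M3)) × M4) × M5): 18×21 by 21×11 → 18×11, cost 18·21·11 = 4158; cumulative 23944. Total 23944.
Difference: |27324 − 23944| = 3380.

3380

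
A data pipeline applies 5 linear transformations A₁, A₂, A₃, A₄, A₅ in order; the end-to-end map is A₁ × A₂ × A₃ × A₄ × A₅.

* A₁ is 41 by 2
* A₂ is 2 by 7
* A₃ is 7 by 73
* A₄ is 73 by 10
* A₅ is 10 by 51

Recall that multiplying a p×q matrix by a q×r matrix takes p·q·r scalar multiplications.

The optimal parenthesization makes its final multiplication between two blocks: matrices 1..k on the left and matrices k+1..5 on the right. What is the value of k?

Adjacent pairs: A₁A₂ = 41·2·7 = 574; A₂A₃ = 2·7·73 = 1022; A₃A₄ = 7·73·10 = 5110; A₄A₅ = 73·10·51 = 37230.
Length 3: A₁..A₃: k=1: 0+1022+41·2·73=7008; k=2: 574+0+41·7·73=21525 → min 7008 | A₂..A₄: k=2: 0+5110+2·7·10=5250; k=3: 1022+0+2·73·10=2482 → min 2482 | A₃..A₅: k=3: 0+37230+7·73·51=63291; k=4: 5110+0+7·10·51=8680 → min 8680.
Length 4: A₁..A₄: k=1: 0+2482+41·2·10=3302; k=2: 574+5110+41·7·10=8554; k=3: 7008+0+41·73·10=36938 → min 3302 | A₂..A₅: k=2: 0+8680+2·7·51=9394; k=3: 1022+37230+2·73·51=45698; k=4: 2482+0+2·10·51=3502 → min 3502.
Top-level splits: k=1: (A₁..A₁)·(A₂..A₅) → 0+3502+41·2·51 = 7684; k=2: (A₁..A₂)·(A₃..A₅) → 574+8680+41·7·51 = 23891; k=3: (A₁..A₃)·(A₄..A₅) → 7008+37230+41·73·51 = 196881; k=4: (A₁..A₄)·(A₅..A₅) → 3302+0+41·10·51 = 24212.
Best split is after A₁, i.e. k = 1.

1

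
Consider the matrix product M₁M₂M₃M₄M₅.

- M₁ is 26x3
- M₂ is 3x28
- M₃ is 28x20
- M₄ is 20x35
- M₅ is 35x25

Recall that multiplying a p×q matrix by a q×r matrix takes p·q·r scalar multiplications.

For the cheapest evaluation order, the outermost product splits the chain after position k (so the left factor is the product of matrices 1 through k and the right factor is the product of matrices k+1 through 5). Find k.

1

Adjacent pairs: M₁M₂ = 26·3·28 = 2184; M₂M₃ = 3·28·20 = 1680; M₃M₄ = 28·20·35 = 19600; M₄M₅ = 20·35·25 = 17500.
Length 3: M₁..M₃: k=1: 0+1680+26·3·20=3240; k=2: 2184+0+26·28·20=16744 → min 3240 | M₂..M₄: k=2: 0+19600+3·28·35=22540; k=3: 1680+0+3·20·35=3780 → min 3780 | M₃..M₅: k=3: 0+17500+28·20·25=31500; k=4: 19600+0+28·35·25=44100 → min 31500.
Length 4: M₁..M₄: k=1: 0+3780+26·3·35=6510; k=2: 2184+19600+26·28·35=47264; k=3: 3240+0+26·20·35=21440 → min 6510 | M₂..M₅: k=2: 0+31500+3·28·25=33600; k=3: 1680+17500+3·20·25=20680; k=4: 3780+0+3·35·25=6405 → min 6405.
Top-level splits: k=1: (M₁..M₁)·(M₂..M₅) → 0+6405+26·3·25 = 8355; k=2: (M₁..M₂)·(M₃..M₅) → 2184+31500+26·28·25 = 51884; k=3: (M₁..M₃)·(M₄..M₅) → 3240+17500+26·20·25 = 33740; k=4: (M₁..M₄)·(M₅..M₅) → 6510+0+26·35·25 = 29260.
Best split is after M₁, i.e. k = 1.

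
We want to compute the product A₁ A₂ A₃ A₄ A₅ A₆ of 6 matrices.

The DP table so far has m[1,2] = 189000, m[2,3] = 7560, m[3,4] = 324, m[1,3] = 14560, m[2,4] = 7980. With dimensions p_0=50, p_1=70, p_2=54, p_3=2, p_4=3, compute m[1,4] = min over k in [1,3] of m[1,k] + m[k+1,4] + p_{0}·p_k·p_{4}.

m[1,4] = min over k∈[1,3] of m[1,k]+m[k+1,4]+p_{0}·p_k·p_{4}.
k=1: 0 + 7980 + 50·70·3 = 18480; k=2: 189000 + 324 + 50·54·3 = 197424; k=3: 14560 + 0 + 50·2·3 = 14860.
Minimum: 14860 at k=3.

14860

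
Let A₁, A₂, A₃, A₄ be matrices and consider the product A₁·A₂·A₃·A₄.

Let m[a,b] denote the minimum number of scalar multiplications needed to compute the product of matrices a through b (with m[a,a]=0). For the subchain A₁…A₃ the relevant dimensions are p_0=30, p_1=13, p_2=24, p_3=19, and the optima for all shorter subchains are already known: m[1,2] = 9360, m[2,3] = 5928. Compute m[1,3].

m[1,3] = min over k∈[1,2] of m[1,k]+m[k+1,3]+p_{0}·p_k·p_{3}.
k=1: 0 + 5928 + 30·13·19 = 13338; k=2: 9360 + 0 + 30·24·19 = 23040.
Minimum: 13338 at k=1.

13338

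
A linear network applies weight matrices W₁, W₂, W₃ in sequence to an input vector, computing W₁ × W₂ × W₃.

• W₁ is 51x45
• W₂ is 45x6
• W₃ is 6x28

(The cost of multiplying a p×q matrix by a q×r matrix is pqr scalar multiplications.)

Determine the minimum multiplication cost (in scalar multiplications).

Order (W₁ × (W₂ × W₃)): (W₂ × W₃): 45×6 by 6×28 → 45×28, cost 45·6·28 = 7560; (W₁ × (W₂ × W₃)): 51×45 by 45×28 → 51×28, cost 51·45·28 = 64260; cumulative 71820. Total 71820.
Order ((W₁ × W₂) × W₃): (W₁ × W₂): 51×45 by 45×6 → 51×6, cost 51·45·6 = 13770; ((W₁ × W₂) × W₃): 51×6 by 6×28 → 51×28, cost 51·6·28 = 8568; cumulative 22338. Total 22338.
Minimum: 22338.

22338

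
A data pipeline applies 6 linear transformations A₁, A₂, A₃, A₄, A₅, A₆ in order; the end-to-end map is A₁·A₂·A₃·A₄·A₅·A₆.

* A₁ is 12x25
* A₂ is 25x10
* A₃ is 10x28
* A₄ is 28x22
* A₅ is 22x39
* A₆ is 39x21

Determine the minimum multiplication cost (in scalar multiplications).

28450

Adjacent pairs: A₁A₂ = 12·25·10 = 3000; A₂A₃ = 25·10·28 = 7000; A₃A₄ = 10·28·22 = 6160; A₄A₅ = 28·22·39 = 24024; A₅A₆ = 22·39·21 = 18018.
Length 3: A₁..A₃: k=1: 0+7000+12·25·28=15400; k=2: 3000+0+12·10·28=6360 → min 6360 | A₂..A₄: k=2: 0+6160+25·10·22=11660; k=3: 7000+0+25·28·22=22400 → min 11660 | A₃..A₅: k=3: 0+24024+10·28·39=34944; k=4: 6160+0+10·22·39=14740 → min 14740 | A₄..A₆: k=4: 0+18018+28·22·21=30954; k=5: 24024+0+28·39·21=46956 → min 30954.
Length 4: A₁..A₄: k=1: 0+11660+12·25·22=18260; k=2: 3000+6160+12·10·22=11800; k=3: 6360+0+12·28·22=13752 → min 11800 | A₂..A₅: k=2: 0+14740+25·10·39=24490; k=3: 7000+24024+25·28·39=58324; k=4: 11660+0+25·22·39=33110 → min 24490 | A₃..A₆: k=3: 0+30954+10·28·21=36834; k=4: 6160+18018+10·22·21=28798; k=5: 14740+0+10·39·21=22930 → min 22930.
Length 5: A₁..A₅: k=1: 0+24490+12·25·39=36190; k=2: 3000+14740+12·10·39=22420; k=3: 6360+24024+12·28·39=43488; k=4: 11800+0+12·22·39=22096 → min 22096 | A₂..A₆: k=2: 0+22930+25·10·21=28180; k=3: 7000+30954+25·28·21=52654; k=4: 11660+18018+25·22·21=41228; k=5: 24490+0+25·39·21=44965 → min 28180.
Length 6: A₁..A₆: k=1: 0+28180+12·25·21=34480; k=2: 3000+22930+12·10·21=28450; k=3: 6360+30954+12·28·21=44370; k=4: 11800+18018+12·22·21=35362; k=5: 22096+0+12·39·21=31924 → min 28450.
Optimal order: ((A₁·A₂)·(((A₃·A₄)·A₅)·A₆)) with cost 28450.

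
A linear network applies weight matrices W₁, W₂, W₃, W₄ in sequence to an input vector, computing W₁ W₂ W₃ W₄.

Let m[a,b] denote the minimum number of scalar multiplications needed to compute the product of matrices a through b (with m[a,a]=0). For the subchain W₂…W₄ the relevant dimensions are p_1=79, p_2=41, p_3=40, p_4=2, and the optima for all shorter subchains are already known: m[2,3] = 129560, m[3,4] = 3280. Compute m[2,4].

9758

m[2,4] = min over k∈[2,3] of m[2,k]+m[k+1,4]+p_{1}·p_k·p_{4}.
k=2: 0 + 3280 + 79·41·2 = 9758; k=3: 129560 + 0 + 79·40·2 = 135880.
Minimum: 9758 at k=2.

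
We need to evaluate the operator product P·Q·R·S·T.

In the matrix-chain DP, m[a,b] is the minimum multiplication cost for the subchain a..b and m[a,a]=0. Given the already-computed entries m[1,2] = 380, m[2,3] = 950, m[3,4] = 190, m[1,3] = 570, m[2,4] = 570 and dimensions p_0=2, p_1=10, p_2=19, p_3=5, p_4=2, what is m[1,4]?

m[1,4] = min over k∈[1,3] of m[1,k]+m[k+1,4]+p_{0}·p_k·p_{4}.
k=1: 0 + 570 + 2·10·2 = 610; k=2: 380 + 190 + 2·19·2 = 646; k=3: 570 + 0 + 2·5·2 = 590.
Minimum: 590 at k=3.

590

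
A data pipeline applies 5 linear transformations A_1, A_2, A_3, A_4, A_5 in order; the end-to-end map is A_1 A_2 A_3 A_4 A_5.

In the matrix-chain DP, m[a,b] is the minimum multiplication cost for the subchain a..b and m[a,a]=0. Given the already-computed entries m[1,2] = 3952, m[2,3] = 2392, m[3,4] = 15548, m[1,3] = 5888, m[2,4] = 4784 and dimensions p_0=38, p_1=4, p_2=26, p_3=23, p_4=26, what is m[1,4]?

m[1,4] = min over k∈[1,3] of m[1,k]+m[k+1,4]+p_{0}·p_k·p_{4}.
k=1: 0 + 4784 + 38·4·26 = 8736; k=2: 3952 + 15548 + 38·26·26 = 45188; k=3: 5888 + 0 + 38·23·26 = 28612.
Minimum: 8736 at k=1.

8736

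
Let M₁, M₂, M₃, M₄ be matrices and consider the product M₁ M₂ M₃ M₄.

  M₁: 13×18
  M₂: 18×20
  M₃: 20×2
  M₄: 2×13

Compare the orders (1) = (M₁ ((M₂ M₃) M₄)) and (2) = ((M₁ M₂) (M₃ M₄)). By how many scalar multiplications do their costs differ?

4350

Order (1) = (M₁ ((M₂ M₃) M₄)): (M₂ M₃): 18×20 by 20×2 → 18×2, cost 18·20·2 = 720; ((M₂ M₃) M₄): 18×2 by 2×13 → 18×13, cost 18·2·13 = 468; cumulative 1188; (M₁ ((M₂ M₃) M₄)): 13×18 by 18×13 → 13×13, cost 13·18·13 = 3042; cumulative 4230. Total 4230.
Order (2) = ((M₁ M₂) (M₃ M₄)): (M₁ M₂): 13×18 by 18×20 → 13×20, cost 13·18·20 = 4680; (M₃ M₄): 20×2 by 2×13 → 20×13, cost 20·2·13 = 520; ((M₁ M₂) (M₃ M₄)): 13×20 by 20×13 → 13×13, cost 13·20·13 = 3380; cumulative 8580. Total 8580.
Difference: |4230 − 8580| = 4350.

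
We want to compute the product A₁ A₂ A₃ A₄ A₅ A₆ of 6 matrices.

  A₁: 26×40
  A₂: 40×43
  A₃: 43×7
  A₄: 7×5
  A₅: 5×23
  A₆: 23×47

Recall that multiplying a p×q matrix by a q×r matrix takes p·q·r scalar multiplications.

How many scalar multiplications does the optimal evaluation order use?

Adjacent pairs: A₁A₂ = 26·40·43 = 44720; A₂A₃ = 40·43·7 = 12040; A₃A₄ = 43·7·5 = 1505; A₄A₅ = 7·5·23 = 805; A₅A₆ = 5·23·47 = 5405.
Length 3: A₁..A₃: k=1: 0+12040+26·40·7=19320; k=2: 44720+0+26·43·7=52546 → min 19320 | A₂..A₄: k=2: 0+1505+40·43·5=10105; k=3: 12040+0+40·7·5=13440 → min 10105 | A₃..A₅: k=3: 0+805+43·7·23=7728; k=4: 1505+0+43·5·23=6450 → min 6450 | A₄..A₆: k=4: 0+5405+7·5·47=7050; k=5: 805+0+7·23·47=8372 → min 7050.
Length 4: A₁..A₄: k=1: 0+10105+26·40·5=15305; k=2: 44720+1505+26·43·5=51815; k=3: 19320+0+26·7·5=20230 → min 15305 | A₂..A₅: k=2: 0+6450+40·43·23=46010; k=3: 12040+805+40·7·23=19285; k=4: 10105+0+40·5·23=14705 → min 14705 | A₃..A₆: k=3: 0+7050+43·7·47=21197; k=4: 1505+5405+43·5·47=17015; k=5: 6450+0+43·23·47=52933 → min 17015.
Length 5: A₁..A₅: k=1: 0+14705+26·40·23=38625; k=2: 44720+6450+26·43·23=76884; k=3: 19320+805+26·7·23=24311; k=4: 15305+0+26·5·23=18295 → min 18295 | A₂..A₆: k=2: 0+17015+40·43·47=97855; k=3: 12040+7050+40·7·47=32250; k=4: 10105+5405+40·5·47=24910; k=5: 14705+0+40·23·47=57945 → min 24910.
Length 6: A₁..A₆: k=1: 0+24910+26·40·47=73790; k=2: 44720+17015+26·43·47=114281; k=3: 19320+7050+26·7·47=34924; k=4: 15305+5405+26·5·47=26820; k=5: 18295+0+26·23·47=46401 → min 26820.
Optimal order: ((A₁ (A₂ (A₃ A₄))) (A₅ A₆)) with cost 26820.

26820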